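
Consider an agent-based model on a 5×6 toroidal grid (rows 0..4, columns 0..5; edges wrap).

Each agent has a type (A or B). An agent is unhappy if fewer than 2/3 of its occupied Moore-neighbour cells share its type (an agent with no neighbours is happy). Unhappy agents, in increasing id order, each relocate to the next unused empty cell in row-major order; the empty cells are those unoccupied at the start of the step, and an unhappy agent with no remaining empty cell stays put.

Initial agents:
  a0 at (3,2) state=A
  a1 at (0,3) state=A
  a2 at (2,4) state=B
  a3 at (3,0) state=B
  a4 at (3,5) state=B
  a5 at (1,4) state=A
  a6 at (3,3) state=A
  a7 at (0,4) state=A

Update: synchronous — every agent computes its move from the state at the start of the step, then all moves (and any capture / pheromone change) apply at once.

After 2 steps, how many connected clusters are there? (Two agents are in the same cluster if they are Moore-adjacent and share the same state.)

4

t=1: a0@(3,2):A a1@(0,3):A a2@(0,0):B a3@(3,0):B a4@(3,5):B a5@(1,4):A a6@(0,1):A a7@(0,4):A
t=2: a0@(3,2):A a1@(0,3):A a2@(0,2):B a3@(3,0):B a4@(3,5):B a5@(1,4):A a6@(0,5):A a7@(0,4):A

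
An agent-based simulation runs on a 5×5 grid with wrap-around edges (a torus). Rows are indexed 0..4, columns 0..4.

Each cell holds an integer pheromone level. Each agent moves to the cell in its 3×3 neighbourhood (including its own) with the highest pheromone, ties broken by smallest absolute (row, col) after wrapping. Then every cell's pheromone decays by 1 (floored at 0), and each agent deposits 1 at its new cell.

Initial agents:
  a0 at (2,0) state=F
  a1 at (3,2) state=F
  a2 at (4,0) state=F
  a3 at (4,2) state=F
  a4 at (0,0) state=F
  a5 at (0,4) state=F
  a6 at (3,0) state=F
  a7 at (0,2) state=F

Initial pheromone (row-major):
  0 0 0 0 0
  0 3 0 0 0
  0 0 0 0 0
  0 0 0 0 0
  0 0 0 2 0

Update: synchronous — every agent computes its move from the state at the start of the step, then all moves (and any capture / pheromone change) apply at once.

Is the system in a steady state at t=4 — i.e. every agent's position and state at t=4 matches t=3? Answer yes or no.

t=1: a0@(1,1) a1@(4,3) a2@(0,0) a3@(4,3) a4@(1,1) a5@(4,3) a6@(2,0) a7@(1,1) | pheromone: 1 0 0 0 0 / 0 5 0 0 0 / 1 0 0 0 0 / 0 0 0 0 0 / 0 0 0 4 0
t=2: a0@(1,1) a1@(4,3) a2@(1,1) a3@(4,3) a4@(1,1) a5@(4,3) a6@(1,1) a7@(1,1) | pheromone: 0 0 0 0 0 / 0 9 0 0 0 / 0 0 0 0 0 / 0 0 0 0 0 / 0 0 0 6 0
t=3: a0@(1,1) a1@(4,3) a2@(1,1) a3@(4,3) a4@(1,1) a5@(4,3) a6@(1,1) a7@(1,1) | pheromone: 0 0 0 0 0 / 0 13 0 0 0 / 0 0 0 0 0 / 0 0 0 0 0 / 0 0 0 8 0
t=4: a0@(1,1) a1@(4,3) a2@(1,1) a3@(4,3) a4@(1,1) a5@(4,3) a6@(1,1) a7@(1,1) | pheromone: 0 0 0 0 0 / 0 17 0 0 0 / 0 0 0 0 0 / 0 0 0 0 0 / 0 0 0 10 0

yes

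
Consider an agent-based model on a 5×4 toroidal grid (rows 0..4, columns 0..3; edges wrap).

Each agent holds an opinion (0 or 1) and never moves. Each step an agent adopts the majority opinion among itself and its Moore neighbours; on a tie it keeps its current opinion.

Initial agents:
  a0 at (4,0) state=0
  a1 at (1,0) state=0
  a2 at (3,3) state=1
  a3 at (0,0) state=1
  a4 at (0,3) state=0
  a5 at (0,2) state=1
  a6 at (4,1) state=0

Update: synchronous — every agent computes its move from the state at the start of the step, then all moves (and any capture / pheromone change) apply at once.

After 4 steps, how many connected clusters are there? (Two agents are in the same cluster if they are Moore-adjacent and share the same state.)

2

t=1: a0@(4,0):0 a1@(1,0):0 a2@(3,3):1 a3@(0,0):0 a4@(0,3):0 a5@(0,2):0 a6@(4,1):0
t=2: (unchanged — steady state)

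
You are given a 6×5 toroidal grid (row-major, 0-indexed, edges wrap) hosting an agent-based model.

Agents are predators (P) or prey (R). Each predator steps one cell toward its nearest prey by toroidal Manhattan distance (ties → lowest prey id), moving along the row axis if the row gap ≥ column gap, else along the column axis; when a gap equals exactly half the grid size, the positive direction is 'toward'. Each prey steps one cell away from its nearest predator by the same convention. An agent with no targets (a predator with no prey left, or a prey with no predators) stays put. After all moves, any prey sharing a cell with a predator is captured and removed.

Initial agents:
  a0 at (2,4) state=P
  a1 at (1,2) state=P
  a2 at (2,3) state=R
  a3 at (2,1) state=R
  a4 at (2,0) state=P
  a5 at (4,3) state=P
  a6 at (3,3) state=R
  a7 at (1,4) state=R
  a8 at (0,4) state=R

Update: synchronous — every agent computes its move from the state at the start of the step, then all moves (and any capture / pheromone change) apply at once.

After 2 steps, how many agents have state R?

t=1: a0@(2,3):P a1@(2,2):P a4@(2,1):P a5@(3,3):P a7@(0,4):R a8@(5,4):R
t=2: a0@(1,3):P a1@(1,2):P a4@(1,1):P a5@(4,3):P a7@(5,4):R a8@(0,4):R

2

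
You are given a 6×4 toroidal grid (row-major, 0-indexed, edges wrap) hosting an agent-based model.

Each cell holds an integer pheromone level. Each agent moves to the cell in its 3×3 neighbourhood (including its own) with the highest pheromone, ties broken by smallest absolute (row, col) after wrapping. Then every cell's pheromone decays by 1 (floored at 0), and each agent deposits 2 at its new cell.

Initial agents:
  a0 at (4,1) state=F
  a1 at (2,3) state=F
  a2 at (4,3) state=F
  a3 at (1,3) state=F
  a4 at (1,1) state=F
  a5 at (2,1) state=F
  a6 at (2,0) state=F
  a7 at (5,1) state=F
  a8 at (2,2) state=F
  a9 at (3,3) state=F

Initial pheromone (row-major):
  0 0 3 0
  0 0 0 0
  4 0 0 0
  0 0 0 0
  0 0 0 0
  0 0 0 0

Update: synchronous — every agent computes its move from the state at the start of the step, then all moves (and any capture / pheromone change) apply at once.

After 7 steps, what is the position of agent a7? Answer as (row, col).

t=1: a0@(3,0) a1@(2,0) a2@(3,0) a3@(2,0) a4@(2,0) a5@(2,0) a6@(2,0) a7@(0,2) a8@(1,1) a9@(2,0) | pheromone: 0 0 4 0 / 0 2 0 0 / 15 0 0 0 / 4 0 0 0 / 0 0 0 0 / 0 0 0 0
t=2: a0@(2,0) a1@(2,0) a2@(2,0) a3@(2,0) a4@(2,0) a5@(2,0) a6@(2,0) a7@(0,2) a8@(2,0) a9@(2,0) | pheromone: 0 0 5 0 / 0 1 0 0 / 32 0 0 0 / 3 0 0 0 / 0 0 0 0 / 0 0 0 0
t=3: a0@(2,0) a1@(2,0) a2@(2,0) a3@(2,0) a4@(2,0) a5@(2,0) a6@(2,0) a7@(0,2) a8@(2,0) a9@(2,0) | pheromone: 0 0 6 0 / 0 0 0 0 / 49 0 0 0 / 2 0 0 0 / 0 0 0 0 / 0 0 0 0
t=4: a0@(2,0) a1@(2,0) a2@(2,0) a3@(2,0) a4@(2,0) a5@(2,0) a6@(2,0) a7@(0,2) a8@(2,0) a9@(2,0) | pheromone: 0 0 7 0 / 0 0 0 0 / 66 0 0 0 / 1 0 0 0 / 0 0 0 0 / 0 0 0 0
t=5: a0@(2,0) a1@(2,0) a2@(2,0) a3@(2,0) a4@(2,0) a5@(2,0) a6@(2,0) a7@(0,2) a8@(2,0) a9@(2,0) | pheromone: 0 0 8 0 / 0 0 0 0 / 83 0 0 0 / 0 0 0 0 / 0 0 0 0 / 0 0 0 0
t=6: a0@(2,0) a1@(2,0) a2@(2,0) a3@(2,0) a4@(2,0) a5@(2,0) a6@(2,0) a7@(0,2) a8@(2,0) a9@(2,0) | pheromone: 0 0 9 0 / 0 0 0 0 / 100 0 0 0 / 0 0 0 0 / 0 0 0 0 / 0 0 0 0
t=7: a0@(2,0) a1@(2,0) a2@(2,0) a3@(2,0) a4@(2,0) a5@(2,0) a6@(2,0) a7@(0,2) a8@(2,0) a9@(2,0) | pheromone: 0 0 10 0 / 0 0 0 0 / 117 0 0 0 / 0 0 0 0 / 0 0 0 0 / 0 0 0 0

(0, 2)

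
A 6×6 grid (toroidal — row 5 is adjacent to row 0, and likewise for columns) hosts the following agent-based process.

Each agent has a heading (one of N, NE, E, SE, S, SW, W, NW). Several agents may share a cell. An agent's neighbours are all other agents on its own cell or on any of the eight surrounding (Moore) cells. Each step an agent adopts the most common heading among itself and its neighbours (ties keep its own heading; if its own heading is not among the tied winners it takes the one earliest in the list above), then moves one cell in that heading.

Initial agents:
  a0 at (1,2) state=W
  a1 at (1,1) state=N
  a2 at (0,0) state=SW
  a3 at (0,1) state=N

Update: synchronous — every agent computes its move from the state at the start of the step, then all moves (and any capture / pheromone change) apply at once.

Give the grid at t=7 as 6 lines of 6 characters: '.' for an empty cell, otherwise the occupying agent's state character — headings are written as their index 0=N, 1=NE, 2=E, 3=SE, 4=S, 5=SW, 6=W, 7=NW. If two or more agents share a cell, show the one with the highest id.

t=1: a0@(0,2):N a1@(0,1):N a2@(5,0):N a3@(5,1):N
t=2: a0@(5,2):N a1@(5,1):N a2@(4,0):N a3@(4,1):N
t=3: a0@(4,2):N a1@(4,1):N a2@(3,0):N a3@(3,1):N
t=4: a0@(3,2):N a1@(3,1):N a2@(2,0):N a3@(2,1):N
t=5: a0@(2,2):N a1@(2,1):N a2@(1,0):N a3@(1,1):N
t=6: a0@(1,2):N a1@(1,1):N a2@(0,0):N a3@(0,1):N
t=7: a0@(0,2):N a1@(0,1):N a2@(5,0):N a3@(5,1):N

.00...
......
......
......
......
00....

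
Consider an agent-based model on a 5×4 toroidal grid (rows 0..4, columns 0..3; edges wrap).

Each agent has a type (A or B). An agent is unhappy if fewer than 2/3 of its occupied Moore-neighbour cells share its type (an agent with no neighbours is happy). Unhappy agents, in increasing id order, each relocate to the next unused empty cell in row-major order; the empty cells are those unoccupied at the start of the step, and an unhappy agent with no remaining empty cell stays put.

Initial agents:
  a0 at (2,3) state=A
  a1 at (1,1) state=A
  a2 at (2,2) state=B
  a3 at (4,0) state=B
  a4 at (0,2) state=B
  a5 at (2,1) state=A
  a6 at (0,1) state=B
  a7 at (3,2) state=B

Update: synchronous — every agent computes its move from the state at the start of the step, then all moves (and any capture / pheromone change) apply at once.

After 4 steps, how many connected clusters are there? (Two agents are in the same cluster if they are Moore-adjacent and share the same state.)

t=1: a0@(0,0):A a1@(0,3):A a2@(1,0):B a3@(4,0):B a4@(1,2):B a5@(1,3):A a6@(0,1):B a7@(2,0):B
t=2: a0@(0,2):A a1@(1,1):A a2@(2,1):B a3@(2,2):B a4@(2,3):B a5@(3,0):A a6@(0,1):B a7@(3,1):B
t=3: a0@(0,0):A a1@(0,3):A a2@(1,0):B a3@(2,2):B a4@(1,2):B a5@(1,3):A a6@(2,0):B a7@(3,1):B
t=4: a0@(0,0):A a1@(0,1):A a2@(0,2):B a3@(2,2):B a4@(1,1):B a5@(2,1):A a6@(2,0):B a7@(3,1):B

3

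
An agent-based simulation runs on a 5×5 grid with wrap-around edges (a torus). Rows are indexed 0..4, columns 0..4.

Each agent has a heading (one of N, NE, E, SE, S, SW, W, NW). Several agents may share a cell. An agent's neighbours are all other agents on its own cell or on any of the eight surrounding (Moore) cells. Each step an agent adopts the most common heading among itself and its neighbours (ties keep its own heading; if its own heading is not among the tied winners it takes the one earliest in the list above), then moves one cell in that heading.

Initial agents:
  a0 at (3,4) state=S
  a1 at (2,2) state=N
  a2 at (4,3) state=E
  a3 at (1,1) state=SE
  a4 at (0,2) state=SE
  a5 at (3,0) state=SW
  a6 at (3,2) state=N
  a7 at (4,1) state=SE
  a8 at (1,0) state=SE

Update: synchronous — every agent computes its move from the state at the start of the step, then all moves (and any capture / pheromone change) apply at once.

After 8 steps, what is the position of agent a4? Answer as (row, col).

(3, 0)

t=1: a0@(4,4):S a1@(1,2):N a2@(4,4):E a3@(2,2):SE a4@(1,3):SE a5@(4,4):SW a6@(2,2):N a7@(0,2):SE a8@(2,1):SE
t=2: a0@(0,4):S a1@(2,3):SE a2@(4,0):E a3@(3,3):SE a4@(2,4):SE a5@(0,3):SW a6@(3,3):SE a7@(1,3):SE a8@(3,2):SE
t=3: a0@(1,4):S a1@(3,4):SE a2@(4,1):E a3@(4,4):SE a4@(3,0):SE a5@(1,2):SW a6@(4,4):SE a7@(2,4):SE a8@(4,3):SE
t=4: a0@(2,4):S a1@(4,0):SE a2@(4,2):E a3@(0,0):SE a4@(4,1):SE a5@(2,1):SW a6@(0,0):SE a7@(3,0):SE a8@(0,4):SE
t=5: a0@(3,4):S a1@(0,1):SE a2@(4,3):E a3@(1,1):SE a4@(0,2):SE a5@(3,0):SW a6@(1,1):SE a7@(4,1):SE a8@(1,0):SE
t=6: a0@(4,4):S a1@(1,2):SE a2@(4,4):E a3@(2,2):SE a4@(1,3):SE a5@(4,4):SW a6@(2,2):SE a7@(0,2):SE a8@(2,1):SE
t=7: a0@(0,4):S a1@(2,3):SE a2@(4,0):E a3@(3,3):SE a4@(2,4):SE a5@(0,3):SW a6@(3,3):SE a7@(1,3):SE a8@(3,2):SE
t=8: a0@(1,4):S a1@(3,4):SE a2@(4,1):E a3@(4,4):SE a4@(3,0):SE a5@(1,2):SW a6@(4,4):SE a7@(2,4):SE a8@(4,3):SE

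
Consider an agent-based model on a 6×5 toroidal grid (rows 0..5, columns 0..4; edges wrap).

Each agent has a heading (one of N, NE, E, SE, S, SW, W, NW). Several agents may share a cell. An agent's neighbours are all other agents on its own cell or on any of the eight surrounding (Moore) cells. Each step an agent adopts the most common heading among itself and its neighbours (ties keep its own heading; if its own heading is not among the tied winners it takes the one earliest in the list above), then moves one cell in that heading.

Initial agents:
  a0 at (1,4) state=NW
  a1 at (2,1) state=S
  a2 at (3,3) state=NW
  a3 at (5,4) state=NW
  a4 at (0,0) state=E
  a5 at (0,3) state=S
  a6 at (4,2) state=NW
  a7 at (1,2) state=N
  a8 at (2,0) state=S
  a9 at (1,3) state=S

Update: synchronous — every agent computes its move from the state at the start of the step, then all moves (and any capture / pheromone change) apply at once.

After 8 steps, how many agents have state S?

10

t=1: a0@(2,4):S a1@(3,1):S a2@(2,2):NW a3@(4,3):NW a4@(5,4):NW a5@(1,3):S a6@(3,1):NW a7@(2,2):S a8@(3,0):S a9@(2,3):S
t=2: a0@(3,4):S a1@(4,1):S a2@(3,2):S a3@(3,2):NW a4@(4,3):NW a5@(2,3):S a6@(4,1):S a7@(3,2):S a8@(4,0):S a9@(3,3):S
t=3: a0@(4,4):S a1@(5,1):S a2@(4,2):S a3@(4,2):S a4@(5,3):S a5@(3,3):S a6@(5,1):S a7@(4,2):S a8@(5,0):S a9@(4,3):S
t=4: a0@(5,4):S a1@(0,1):S a2@(5,2):S a3@(5,2):S a4@(0,3):S a5@(4,3):S a6@(0,1):S a7@(5,2):S a8@(0,0):S a9@(5,3):S
t=5: a0@(0,4):S a1@(1,1):S a2@(0,2):S a3@(0,2):S a4@(1,3):S a5@(5,3):S a6@(1,1):S a7@(0,2):S a8@(1,0):S a9@(0,3):S
t=6: a0@(1,4):S a1@(2,1):S a2@(1,2):S a3@(1,2):S a4@(2,3):S a5@(0,3):S a6@(2,1):S a7@(1,2):S a8@(2,0):S a9@(1,3):S
t=7: a0@(2,4):S a1@(3,1):S a2@(2,2):S a3@(2,2):S a4@(3,3):S a5@(1,3):S a6@(3,1):S a7@(2,2):S a8@(3,0):S a9@(2,3):S
t=8: a0@(3,4):S a1@(4,1):S a2@(3,2):S a3@(3,2):S a4@(4,3):S a5@(2,3):S a6@(4,1):S a7@(3,2):S a8@(4,0):S a9@(3,3):S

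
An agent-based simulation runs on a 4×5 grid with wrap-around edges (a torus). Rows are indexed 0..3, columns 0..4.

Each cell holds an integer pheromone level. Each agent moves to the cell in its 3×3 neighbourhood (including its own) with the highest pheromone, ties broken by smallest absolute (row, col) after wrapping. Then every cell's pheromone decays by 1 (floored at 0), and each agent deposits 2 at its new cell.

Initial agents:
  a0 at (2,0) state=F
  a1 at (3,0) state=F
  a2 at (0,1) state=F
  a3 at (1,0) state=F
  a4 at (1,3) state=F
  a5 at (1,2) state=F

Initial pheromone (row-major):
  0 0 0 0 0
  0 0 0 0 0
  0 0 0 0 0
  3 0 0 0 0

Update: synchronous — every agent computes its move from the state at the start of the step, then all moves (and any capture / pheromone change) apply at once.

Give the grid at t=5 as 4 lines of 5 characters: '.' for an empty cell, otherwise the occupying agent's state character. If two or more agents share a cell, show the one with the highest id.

t=1: a0@(3,0) a1@(3,0) a2@(3,0) a3@(0,0) a4@(0,2) a5@(0,1) | pheromone: 2 2 2 0 0 / 0 0 0 0 0 / 0 0 0 0 0 / 8 0 0 0 0
t=2: a0@(3,0) a1@(3,0) a2@(3,0) a3@(3,0) a4@(0,1) a5@(3,0) | pheromone: 1 3 1 0 0 / 0 0 0 0 0 / 0 0 0 0 0 / 17 0 0 0 0
t=3: a0@(3,0) a1@(3,0) a2@(3,0) a3@(3,0) a4@(3,0) a5@(3,0) | pheromone: 0 2 0 0 0 / 0 0 0 0 0 / 0 0 0 0 0 / 28 0 0 0 0
t=4: a0@(3,0) a1@(3,0) a2@(3,0) a3@(3,0) a4@(3,0) a5@(3,0) | pheromone: 0 1 0 0 0 / 0 0 0 0 0 / 0 0 0 0 0 / 39 0 0 0 0
t=5: a0@(3,0) a1@(3,0) a2@(3,0) a3@(3,0) a4@(3,0) a5@(3,0) | pheromone: 0 0 0 0 0 / 0 0 0 0 0 / 0 0 0 0 0 / 50 0 0 0 0

.....
.....
.....
F....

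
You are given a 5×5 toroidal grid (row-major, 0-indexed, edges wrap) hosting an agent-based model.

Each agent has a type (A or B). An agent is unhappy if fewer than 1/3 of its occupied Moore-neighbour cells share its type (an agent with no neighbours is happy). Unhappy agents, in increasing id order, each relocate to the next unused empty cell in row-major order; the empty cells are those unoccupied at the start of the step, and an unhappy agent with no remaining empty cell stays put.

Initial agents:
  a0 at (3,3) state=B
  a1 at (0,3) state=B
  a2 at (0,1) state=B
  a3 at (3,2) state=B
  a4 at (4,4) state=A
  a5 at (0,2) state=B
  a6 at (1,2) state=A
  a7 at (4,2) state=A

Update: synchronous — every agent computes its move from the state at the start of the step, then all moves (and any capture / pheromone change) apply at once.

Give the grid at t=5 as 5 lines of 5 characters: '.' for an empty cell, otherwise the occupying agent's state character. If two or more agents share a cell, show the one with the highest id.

t=1: a0@(3,3):B a1@(0,0):B a2@(0,1):B a3@(3,2):B a4@(0,4):A a5@(0,2):B a6@(1,0):A a7@(1,1):A
t=2: a0@(3,3):B a1@(0,3):B a2@(0,1):B a3@(3,2):B a4@(0,4):A a5@(0,2):B a6@(1,0):A a7@(1,2):A
t=3: a0@(3,3):B a1@(0,3):B a2@(0,1):B a3@(3,2):B a4@(0,4):A a5@(0,2):B a6@(1,0):A a7@(0,0):A
t=4: (unchanged — steady state)

ABBBA
A....
.....
..BB.
.....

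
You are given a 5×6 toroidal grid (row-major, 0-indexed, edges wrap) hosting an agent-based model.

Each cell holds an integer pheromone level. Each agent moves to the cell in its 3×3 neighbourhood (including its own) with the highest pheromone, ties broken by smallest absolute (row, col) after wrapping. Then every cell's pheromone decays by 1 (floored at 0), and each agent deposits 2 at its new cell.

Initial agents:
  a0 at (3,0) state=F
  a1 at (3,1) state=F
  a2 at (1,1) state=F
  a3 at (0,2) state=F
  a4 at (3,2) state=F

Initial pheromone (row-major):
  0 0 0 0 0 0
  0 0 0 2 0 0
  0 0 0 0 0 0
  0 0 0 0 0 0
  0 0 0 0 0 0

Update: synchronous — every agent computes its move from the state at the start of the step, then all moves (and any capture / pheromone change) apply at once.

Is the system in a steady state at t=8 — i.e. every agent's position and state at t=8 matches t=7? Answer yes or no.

yes

t=1: a0@(2,0) a1@(2,0) a2@(0,0) a3@(1,3) a4@(2,1) | pheromone: 2 0 0 0 0 0 / 0 0 0 3 0 0 / 4 2 0 0 0 0 / 0 0 0 0 0 0 / 0 0 0 0 0 0
t=2: a0@(2,0) a1@(2,0) a2@(0,0) a3@(1,3) a4@(2,0) | pheromone: 3 0 0 0 0 0 / 0 0 0 4 0 0 / 9 1 0 0 0 0 / 0 0 0 0 0 0 / 0 0 0 0 0 0
t=3: a0@(2,0) a1@(2,0) a2@(0,0) a3@(1,3) a4@(2,0) | pheromone: 4 0 0 0 0 0 / 0 0 0 5 0 0 / 14 0 0 0 0 0 / 0 0 0 0 0 0 / 0 0 0 0 0 0
t=4: a0@(2,0) a1@(2,0) a2@(0,0) a3@(1,3) a4@(2,0) | pheromone: 5 0 0 0 0 0 / 0 0 0 6 0 0 / 19 0 0 0 0 0 / 0 0 0 0 0 0 / 0 0 0 0 0 0
t=5: a0@(2,0) a1@(2,0) a2@(0,0) a3@(1,3) a4@(2,0) | pheromone: 6 0 0 0 0 0 / 0 0 0 7 0 0 / 24 0 0 0 0 0 / 0 0 0 0 0 0 / 0 0 0 0 0 0
t=6: a0@(2,0) a1@(2,0) a2@(0,0) a3@(1,3) a4@(2,0) | pheromone: 7 0 0 0 0 0 / 0 0 0 8 0 0 / 29 0 0 0 0 0 / 0 0 0 0 0 0 / 0 0 0 0 0 0
t=7: a0@(2,0) a1@(2,0) a2@(0,0) a3@(1,3) a4@(2,0) | pheromone: 8 0 0 0 0 0 / 0 0 0 9 0 0 / 34 0 0 0 0 0 / 0 0 0 0 0 0 / 0 0 0 0 0 0
t=8: a0@(2,0) a1@(2,0) a2@(0,0) a3@(1,3) a4@(2,0) | pheromone: 9 0 0 0 0 0 / 0 0 0 10 0 0 / 39 0 0 0 0 0 / 0 0 0 0 0 0 / 0 0 0 0 0 0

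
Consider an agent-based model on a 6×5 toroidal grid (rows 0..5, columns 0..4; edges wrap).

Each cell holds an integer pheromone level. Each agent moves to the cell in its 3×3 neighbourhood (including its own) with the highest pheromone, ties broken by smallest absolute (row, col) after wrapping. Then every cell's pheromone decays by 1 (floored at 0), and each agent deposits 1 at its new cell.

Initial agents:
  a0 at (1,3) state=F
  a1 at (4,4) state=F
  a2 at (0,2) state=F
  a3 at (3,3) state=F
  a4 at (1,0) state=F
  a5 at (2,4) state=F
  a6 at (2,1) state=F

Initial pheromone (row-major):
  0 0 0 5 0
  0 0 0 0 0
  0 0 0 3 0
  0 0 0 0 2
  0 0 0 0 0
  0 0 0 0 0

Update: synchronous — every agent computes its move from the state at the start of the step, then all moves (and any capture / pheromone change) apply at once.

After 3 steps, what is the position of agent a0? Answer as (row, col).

(0, 3)

t=1: a0@(0,3) a1@(3,4) a2@(0,3) a3@(2,3) a4@(0,0) a5@(2,3) a6@(1,0) | pheromone: 1 0 0 6 0 / 1 0 0 0 0 / 0 0 0 4 0 / 0 0 0 0 2 / 0 0 0 0 0 / 0 0 0 0 0
t=2: a0@(0,3) a1@(2,3) a2@(0,3) a3@(2,3) a4@(0,0) a5@(2,3) a6@(0,0) | pheromone: 2 0 0 7 0 / 0 0 0 0 0 / 0 0 0 6 0 / 0 0 0 0 1 / 0 0 0 0 0 / 0 0 0 0 0
t=3: a0@(0,3) a1@(2,3) a2@(0,3) a3@(2,3) a4@(0,0) a5@(2,3) a6@(0,0) | pheromone: 3 0 0 8 0 / 0 0 0 0 0 / 0 0 0 8 0 / 0 0 0 0 0 / 0 0 0 0 0 / 0 0 0 0 0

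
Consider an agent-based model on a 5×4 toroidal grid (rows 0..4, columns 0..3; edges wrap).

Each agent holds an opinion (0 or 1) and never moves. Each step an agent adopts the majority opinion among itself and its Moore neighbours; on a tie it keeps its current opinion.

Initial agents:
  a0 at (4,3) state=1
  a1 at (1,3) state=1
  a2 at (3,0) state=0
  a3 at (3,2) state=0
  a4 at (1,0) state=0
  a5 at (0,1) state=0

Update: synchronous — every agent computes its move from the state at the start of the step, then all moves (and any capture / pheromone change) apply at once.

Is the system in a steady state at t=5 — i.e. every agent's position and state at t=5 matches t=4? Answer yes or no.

t=1: a0@(4,3):0 a1@(1,3):1 a2@(3,0):0 a3@(3,2):0 a4@(1,0):0 a5@(0,1):0
t=2: (unchanged — steady state)

yes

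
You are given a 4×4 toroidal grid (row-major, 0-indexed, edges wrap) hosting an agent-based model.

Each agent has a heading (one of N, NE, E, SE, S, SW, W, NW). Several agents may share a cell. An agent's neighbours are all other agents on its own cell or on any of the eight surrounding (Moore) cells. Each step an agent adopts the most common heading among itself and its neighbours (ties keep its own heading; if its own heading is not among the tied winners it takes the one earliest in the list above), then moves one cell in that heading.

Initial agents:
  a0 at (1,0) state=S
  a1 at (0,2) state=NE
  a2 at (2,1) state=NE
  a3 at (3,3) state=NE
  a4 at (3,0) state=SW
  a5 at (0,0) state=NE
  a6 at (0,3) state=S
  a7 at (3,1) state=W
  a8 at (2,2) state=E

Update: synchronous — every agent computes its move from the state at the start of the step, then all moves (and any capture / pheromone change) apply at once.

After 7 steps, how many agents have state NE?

t=1: a0@(2,0):S a1@(3,3):NE a2@(1,2):NE a3@(2,0):NE a4@(2,1):NE a5@(3,1):NE a6@(3,0):NE a7@(2,2):NE a8@(1,3):NE
t=2: a0@(1,1):NE a1@(2,0):NE a2@(0,3):NE a3@(1,1):NE a4@(1,2):NE a5@(2,2):NE a6@(2,1):NE a7@(1,3):NE a8@(0,0):NE
t=3: a0@(0,2):NE a1@(1,1):NE a2@(3,0):NE a3@(0,2):NE a4@(0,3):NE a5@(1,3):NE a6@(1,2):NE a7@(0,0):NE a8@(3,1):NE
t=4: a0@(3,3):NE a1@(0,2):NE a2@(2,1):NE a3@(3,3):NE a4@(3,0):NE a5@(0,0):NE a6@(0,3):NE a7@(3,1):NE a8@(2,2):NE
t=5: a0@(2,0):NE a1@(3,3):NE a2@(1,2):NE a3@(2,0):NE a4@(2,1):NE a5@(3,1):NE a6@(3,0):NE a7@(2,2):NE a8@(1,3):NE
t=6: a0@(1,1):NE a1@(2,0):NE a2@(0,3):NE a3@(1,1):NE a4@(1,2):NE a5@(2,2):NE a6@(2,1):NE a7@(1,3):NE a8@(0,0):NE
t=7: a0@(0,2):NE a1@(1,1):NE a2@(3,0):NE a3@(0,2):NE a4@(0,3):NE a5@(1,3):NE a6@(1,2):NE a7@(0,0):NE a8@(3,1):NE

9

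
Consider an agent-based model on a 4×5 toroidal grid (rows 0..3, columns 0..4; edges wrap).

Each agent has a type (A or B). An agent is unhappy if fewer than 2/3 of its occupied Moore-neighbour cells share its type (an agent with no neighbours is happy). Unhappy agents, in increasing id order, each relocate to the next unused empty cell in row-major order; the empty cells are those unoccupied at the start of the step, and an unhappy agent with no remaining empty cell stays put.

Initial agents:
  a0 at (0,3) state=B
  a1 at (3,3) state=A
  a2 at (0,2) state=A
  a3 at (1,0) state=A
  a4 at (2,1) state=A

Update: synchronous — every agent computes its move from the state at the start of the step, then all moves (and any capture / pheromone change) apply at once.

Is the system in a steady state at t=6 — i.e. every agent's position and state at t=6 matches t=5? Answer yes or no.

t=1: a0@(0,0):B a1@(0,1):A a2@(0,4):A a3@(1,0):A a4@(2,1):A
t=2: a0@(0,2):B a1@(0,3):A a2@(1,1):A a3@(1,0):A a4@(2,1):A
t=3: a0@(0,0):B a1@(0,1):A a2@(1,1):A a3@(1,0):A a4@(2,1):A
t=4: a0@(0,2):B a1@(0,1):A a2@(1,1):A a3@(1,0):A a4@(2,1):A
t=5: a0@(0,0):B a1@(0,1):A a2@(1,1):A a3@(1,0):A a4@(2,1):A
t=6: a0@(0,2):B a1@(0,1):A a2@(1,1):A a3@(1,0):A a4@(2,1):A

no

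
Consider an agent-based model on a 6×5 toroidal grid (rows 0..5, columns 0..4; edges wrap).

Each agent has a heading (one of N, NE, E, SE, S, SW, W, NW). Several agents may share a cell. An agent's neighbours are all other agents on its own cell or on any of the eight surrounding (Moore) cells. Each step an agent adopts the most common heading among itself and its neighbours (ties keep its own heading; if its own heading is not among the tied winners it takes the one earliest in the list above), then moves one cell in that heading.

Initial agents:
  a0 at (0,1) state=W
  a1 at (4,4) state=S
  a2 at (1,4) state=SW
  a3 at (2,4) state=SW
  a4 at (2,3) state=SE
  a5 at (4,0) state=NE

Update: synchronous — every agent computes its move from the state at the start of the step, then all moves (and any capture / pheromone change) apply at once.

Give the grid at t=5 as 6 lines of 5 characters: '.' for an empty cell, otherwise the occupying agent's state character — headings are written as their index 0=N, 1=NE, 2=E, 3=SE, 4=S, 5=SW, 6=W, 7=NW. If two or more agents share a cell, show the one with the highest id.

t=1: a0@(0,0):W a1@(5,4):S a2@(2,3):SW a3@(3,3):SW a4@(3,2):SW a5@(3,1):NE
t=2: a0@(0,4):W a1@(0,4):S a2@(3,2):SW a3@(4,2):SW a4@(4,1):SW a5@(2,2):NE
t=3: a0@(0,3):W a1@(1,4):S a2@(4,1):SW a3@(5,1):SW a4@(5,0):SW a5@(1,3):NE
t=4: a0@(0,2):W a1@(2,4):S a2@(5,0):SW a3@(0,0):SW a4@(0,4):SW a5@(0,4):NE
t=5: a0@(0,1):W a1@(3,4):S a2@(0,4):SW a3@(1,4):SW a4@(1,3):SW a5@(1,3):SW

.6..5
...55
.....
....4
.....
.....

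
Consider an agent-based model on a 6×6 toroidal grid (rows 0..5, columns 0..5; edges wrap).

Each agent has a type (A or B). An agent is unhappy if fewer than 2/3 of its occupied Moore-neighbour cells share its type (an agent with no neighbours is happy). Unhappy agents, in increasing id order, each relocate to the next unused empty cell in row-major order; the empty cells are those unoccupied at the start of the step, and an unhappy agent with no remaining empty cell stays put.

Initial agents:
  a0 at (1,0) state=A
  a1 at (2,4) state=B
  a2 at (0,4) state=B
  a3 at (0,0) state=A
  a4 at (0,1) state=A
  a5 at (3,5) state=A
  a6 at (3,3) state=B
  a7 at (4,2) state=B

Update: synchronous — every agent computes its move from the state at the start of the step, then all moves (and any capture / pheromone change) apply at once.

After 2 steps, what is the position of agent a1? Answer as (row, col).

(0, 5)

t=1: a0@(1,0):A a1@(0,2):B a2@(0,4):B a3@(0,0):A a4@(0,1):A a5@(0,3):A a6@(3,3):B a7@(4,2):B
t=2: a0@(1,0):A a1@(0,5):B a2@(1,1):B a3@(0,0):A a4@(0,1):A a5@(1,2):A a6@(3,3):B a7@(4,2):B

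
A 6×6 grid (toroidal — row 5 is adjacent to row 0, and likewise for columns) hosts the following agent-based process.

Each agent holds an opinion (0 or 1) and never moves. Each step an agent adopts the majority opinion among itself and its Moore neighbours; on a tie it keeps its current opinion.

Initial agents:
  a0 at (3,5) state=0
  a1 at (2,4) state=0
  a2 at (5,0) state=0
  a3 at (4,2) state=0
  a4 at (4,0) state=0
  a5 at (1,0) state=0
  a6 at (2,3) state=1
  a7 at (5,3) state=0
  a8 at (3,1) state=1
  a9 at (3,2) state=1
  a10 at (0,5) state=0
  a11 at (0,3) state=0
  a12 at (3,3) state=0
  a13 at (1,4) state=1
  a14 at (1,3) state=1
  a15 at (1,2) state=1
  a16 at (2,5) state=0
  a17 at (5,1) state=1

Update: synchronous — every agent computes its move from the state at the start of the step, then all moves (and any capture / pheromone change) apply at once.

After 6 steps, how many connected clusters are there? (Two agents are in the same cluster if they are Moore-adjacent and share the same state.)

2

t=1: a0@(3,5):0 a1@(2,4):0 a2@(5,0):0 a3@(4,2):0 a4@(4,0):0 a5@(1,0):0 a6@(2,3):1 a7@(5,3):0 a8@(3,1):1 a9@(3,2):1 a10@(0,5):0 a11@(0,3):1 a12@(3,3):0 a13@(1,4):0 a14@(1,3):1 a15@(1,2):1 a16@(2,5):0 a17@(5,1):0
t=2: (unchanged — steady state)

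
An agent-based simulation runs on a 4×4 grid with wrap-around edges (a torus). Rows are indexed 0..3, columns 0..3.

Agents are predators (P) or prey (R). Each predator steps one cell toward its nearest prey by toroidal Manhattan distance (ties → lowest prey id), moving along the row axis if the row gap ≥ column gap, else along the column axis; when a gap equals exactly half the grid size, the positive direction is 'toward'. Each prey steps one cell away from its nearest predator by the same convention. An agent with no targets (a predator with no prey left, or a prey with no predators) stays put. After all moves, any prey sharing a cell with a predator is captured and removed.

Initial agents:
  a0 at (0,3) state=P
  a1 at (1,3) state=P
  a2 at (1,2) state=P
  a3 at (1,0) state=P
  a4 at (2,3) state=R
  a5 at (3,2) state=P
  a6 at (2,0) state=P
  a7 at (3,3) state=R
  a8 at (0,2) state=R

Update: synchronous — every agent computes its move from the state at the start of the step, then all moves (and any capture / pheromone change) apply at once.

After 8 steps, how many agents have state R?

t=1: a0@(3,3):P a1@(2,3):P a2@(0,2):P a3@(2,0):P a5@(3,3):P a6@(2,3):P a8@(0,1):R
t=2: a0@(3,0):P a1@(3,3):P a2@(0,1):P a3@(3,0):P a5@(3,0):P a6@(3,3):P a8@(0,0):R
t=3: a0@(0,0):P a1@(0,3):P a2@(0,0):P a3@(0,0):P a5@(0,0):P a6@(0,3):P a8@(1,0):R
t=4: a0@(1,0):P a1@(1,3):P a2@(1,0):P a3@(1,0):P a5@(1,0):P a6@(1,3):P a8@(2,0):R
t=5: a0@(2,0):P a1@(2,3):P a2@(2,0):P a3@(2,0):P a5@(2,0):P a6@(2,3):P a8@(3,0):R
t=6: a0@(3,0):P a1@(3,3):P a2@(3,0):P a3@(3,0):P a5@(3,0):P a6@(3,3):P a8@(0,0):R
t=7: a0@(0,0):P a1@(0,3):P a2@(0,0):P a3@(0,0):P a5@(0,0):P a6@(0,3):P a8@(1,0):R
t=8: a0@(1,0):P a1@(1,3):P a2@(1,0):P a3@(1,0):P a5@(1,0):P a6@(1,3):P a8@(2,0):R

1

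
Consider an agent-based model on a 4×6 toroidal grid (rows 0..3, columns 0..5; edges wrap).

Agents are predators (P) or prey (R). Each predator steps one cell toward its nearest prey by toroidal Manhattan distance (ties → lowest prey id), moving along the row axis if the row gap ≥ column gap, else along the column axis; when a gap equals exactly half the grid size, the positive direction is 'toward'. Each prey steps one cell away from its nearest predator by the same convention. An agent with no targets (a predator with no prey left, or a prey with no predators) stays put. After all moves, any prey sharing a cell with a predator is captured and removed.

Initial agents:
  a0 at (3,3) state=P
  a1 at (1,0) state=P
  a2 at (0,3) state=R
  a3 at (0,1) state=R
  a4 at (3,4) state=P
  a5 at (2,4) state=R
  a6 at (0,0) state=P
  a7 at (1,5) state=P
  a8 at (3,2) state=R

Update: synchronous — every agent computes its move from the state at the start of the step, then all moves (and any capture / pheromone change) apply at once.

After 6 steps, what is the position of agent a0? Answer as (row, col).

t=1: a0@(0,3):P a1@(0,0):P a2@(1,3):R a3@(0,2):R a4@(2,4):P a5@(1,4):R a6@(0,1):P a7@(2,5):P a8@(3,1):R
t=2: a0@(1,3):P a1@(0,1):P a2@(2,3):R a4@(1,4):P a5@(0,4):R a6@(0,2):P a7@(1,5):P a8@(2,1):R
t=3: a0@(2,3):P a1@(1,1):P a2@(3,3):R a4@(0,4):P a5@(3,4):R a6@(0,3):P a7@(0,5):P
t=4: a0@(3,3):P a1@(2,1):P a2@(0,3):R a4@(3,4):P a5@(2,4):R a6@(3,3):P a7@(3,5):P
t=5: a0@(0,3):P a1@(2,2):P a2@(1,3):R a4@(2,4):P a5@(1,4):R a6@(0,3):P a7@(2,5):P
t=6: a0@(1,3):P a1@(1,2):P a2@(2,3):R a4@(1,4):P a5@(0,4):R a6@(1,3):P a7@(1,5):P

(1, 3)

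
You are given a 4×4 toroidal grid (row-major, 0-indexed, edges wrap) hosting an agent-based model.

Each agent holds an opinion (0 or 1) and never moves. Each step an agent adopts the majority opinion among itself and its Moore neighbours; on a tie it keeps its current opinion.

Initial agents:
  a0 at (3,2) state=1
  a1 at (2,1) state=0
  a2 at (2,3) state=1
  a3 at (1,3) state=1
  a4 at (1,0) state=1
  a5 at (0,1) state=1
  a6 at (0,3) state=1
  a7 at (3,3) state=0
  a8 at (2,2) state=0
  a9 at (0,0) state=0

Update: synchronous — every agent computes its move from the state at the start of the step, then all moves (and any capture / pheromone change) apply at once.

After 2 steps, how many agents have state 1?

8

t=1: a0@(3,2):1 a1@(2,1):0 a2@(2,3):1 a3@(1,3):1 a4@(1,0):1 a5@(0,1):1 a6@(0,3):1 a7@(3,3):0 a8@(2,2):0 a9@(0,0):1
t=2: a0@(3,2):1 a1@(2,1):0 a2@(2,3):1 a3@(1,3):1 a4@(1,0):1 a5@(0,1):1 a6@(0,3):1 a7@(3,3):1 a8@(2,2):0 a9@(0,0):1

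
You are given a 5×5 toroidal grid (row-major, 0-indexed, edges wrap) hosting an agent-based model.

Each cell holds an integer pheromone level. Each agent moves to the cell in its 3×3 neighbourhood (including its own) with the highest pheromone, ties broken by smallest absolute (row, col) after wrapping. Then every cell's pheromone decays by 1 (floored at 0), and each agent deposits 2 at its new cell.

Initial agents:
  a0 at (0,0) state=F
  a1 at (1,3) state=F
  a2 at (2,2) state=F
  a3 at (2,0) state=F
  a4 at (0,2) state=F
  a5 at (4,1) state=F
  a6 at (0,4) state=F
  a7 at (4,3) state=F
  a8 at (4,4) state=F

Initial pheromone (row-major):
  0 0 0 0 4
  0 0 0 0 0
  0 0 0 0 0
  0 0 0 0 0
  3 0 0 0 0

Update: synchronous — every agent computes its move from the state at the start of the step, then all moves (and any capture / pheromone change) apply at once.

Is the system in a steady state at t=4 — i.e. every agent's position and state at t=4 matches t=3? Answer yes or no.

no

t=1: a0@(0,4) a1@(0,4) a2@(1,1) a3@(1,0) a4@(0,1) a5@(4,0) a6@(0,4) a7@(0,4) a8@(0,4) | pheromone: 0 2 0 0 13 / 2 2 0 0 0 / 0 0 0 0 0 / 0 0 0 0 0 / 4 0 0 0 0
t=2: a0@(0,4) a1@(0,4) a2@(0,1) a3@(0,4) a4@(4,0) a5@(0,4) a6@(0,4) a7@(0,4) a8@(0,4) | pheromone: 0 3 0 0 26 / 1 1 0 0 0 / 0 0 0 0 0 / 0 0 0 0 0 / 5 0 0 0 0
t=3: a0@(0,4) a1@(0,4) a2@(4,0) a3@(0,4) a4@(0,4) a5@(0,4) a6@(0,4) a7@(0,4) a8@(0,4) | pheromone: 0 2 0 0 41 / 0 0 0 0 0 / 0 0 0 0 0 / 0 0 0 0 0 / 6 0 0 0 0
t=4: a0@(0,4) a1@(0,4) a2@(0,4) a3@(0,4) a4@(0,4) a5@(0,4) a6@(0,4) a7@(0,4) a8@(0,4) | pheromone: 0 1 0 0 58 / 0 0 0 0 0 / 0 0 0 0 0 / 0 0 0 0 0 / 5 0 0 0 0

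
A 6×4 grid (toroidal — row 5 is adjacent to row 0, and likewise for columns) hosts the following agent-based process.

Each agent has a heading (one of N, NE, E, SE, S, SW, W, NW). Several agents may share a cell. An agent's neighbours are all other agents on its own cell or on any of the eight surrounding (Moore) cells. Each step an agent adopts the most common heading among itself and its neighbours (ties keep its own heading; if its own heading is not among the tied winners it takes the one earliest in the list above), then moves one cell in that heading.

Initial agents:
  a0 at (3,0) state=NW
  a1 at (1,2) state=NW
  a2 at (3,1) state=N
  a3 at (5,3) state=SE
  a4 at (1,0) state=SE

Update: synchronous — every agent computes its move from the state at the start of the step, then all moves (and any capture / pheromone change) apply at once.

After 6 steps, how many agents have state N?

t=1: a0@(2,3):NW a1@(0,1):NW a2@(2,1):N a3@(0,0):SE a4@(2,1):SE
t=2: a0@(1,2):NW a1@(5,0):NW a2@(1,1):N a3@(1,1):SE a4@(3,2):SE
t=3: a0@(0,1):NW a1@(4,3):NW a2@(0,1):N a3@(2,2):SE a4@(4,3):SE
t=4: a0@(5,0):NW a1@(3,2):NW a2@(5,1):N a3@(3,3):SE a4@(5,0):SE
t=5: a0@(4,3):NW a1@(2,1):NW a2@(4,1):N a3@(4,0):SE a4@(0,1):SE
t=6: a0@(3,2):NW a1@(1,0):NW a2@(3,1):N a3@(5,1):SE a4@(1,2):SE

1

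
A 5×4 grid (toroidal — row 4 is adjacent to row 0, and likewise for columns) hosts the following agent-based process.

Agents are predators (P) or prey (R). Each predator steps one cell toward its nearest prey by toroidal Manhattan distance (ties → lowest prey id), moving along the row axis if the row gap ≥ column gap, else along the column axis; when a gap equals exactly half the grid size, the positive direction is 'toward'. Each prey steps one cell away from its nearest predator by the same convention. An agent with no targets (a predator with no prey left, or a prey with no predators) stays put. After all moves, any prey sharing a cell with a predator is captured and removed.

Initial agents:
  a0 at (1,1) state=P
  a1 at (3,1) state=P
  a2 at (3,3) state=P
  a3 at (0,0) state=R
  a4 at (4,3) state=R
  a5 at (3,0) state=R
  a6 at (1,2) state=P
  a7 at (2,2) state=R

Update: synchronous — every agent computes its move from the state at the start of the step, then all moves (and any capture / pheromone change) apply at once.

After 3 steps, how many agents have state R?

3

t=1: a0@(0,1):P a1@(3,0):P a2@(4,3):P a3@(4,0):R a4@(0,3):R a5@(3,3):R a6@(2,2):P a7@(3,2):R
t=2: a0@(4,1):P a1@(4,0):P a2@(4,0):P a3@(0,0):R a4@(1,3):R a6@(3,2):P a7@(4,2):R
t=3: a0@(4,2):P a1@(0,0):P a2@(0,0):P a3@(1,0):R a4@(2,3):R a6@(4,2):P a7@(4,3):R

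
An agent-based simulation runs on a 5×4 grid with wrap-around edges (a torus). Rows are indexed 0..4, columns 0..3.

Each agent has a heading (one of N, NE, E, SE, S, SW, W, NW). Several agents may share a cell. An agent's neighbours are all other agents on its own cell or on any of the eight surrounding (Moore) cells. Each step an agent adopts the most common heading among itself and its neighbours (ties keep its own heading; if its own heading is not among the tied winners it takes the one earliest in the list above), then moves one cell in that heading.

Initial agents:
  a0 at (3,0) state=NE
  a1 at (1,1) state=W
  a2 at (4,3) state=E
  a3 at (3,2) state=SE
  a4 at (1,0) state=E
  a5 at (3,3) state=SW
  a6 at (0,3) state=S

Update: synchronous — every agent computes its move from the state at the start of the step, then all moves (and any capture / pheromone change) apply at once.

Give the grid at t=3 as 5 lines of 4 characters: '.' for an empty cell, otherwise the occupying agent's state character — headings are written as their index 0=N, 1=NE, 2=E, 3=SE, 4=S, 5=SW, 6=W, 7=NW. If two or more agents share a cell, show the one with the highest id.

t=1: a0@(2,1):NE a1@(1,0):W a2@(4,0):E a3@(4,3):SE a4@(1,1):E a5@(4,2):SW a6@(0,0):E
t=2: a0@(1,2):NE a1@(1,1):E a2@(4,1):E a3@(4,0):E a4@(1,2):E a5@(0,1):SW a6@(0,1):E
t=3: a0@(1,3):E a1@(1,2):E a2@(4,2):E a3@(4,1):E a4@(1,3):E a5@(0,2):E a6@(0,2):E

..2.
..22
....
....
.22.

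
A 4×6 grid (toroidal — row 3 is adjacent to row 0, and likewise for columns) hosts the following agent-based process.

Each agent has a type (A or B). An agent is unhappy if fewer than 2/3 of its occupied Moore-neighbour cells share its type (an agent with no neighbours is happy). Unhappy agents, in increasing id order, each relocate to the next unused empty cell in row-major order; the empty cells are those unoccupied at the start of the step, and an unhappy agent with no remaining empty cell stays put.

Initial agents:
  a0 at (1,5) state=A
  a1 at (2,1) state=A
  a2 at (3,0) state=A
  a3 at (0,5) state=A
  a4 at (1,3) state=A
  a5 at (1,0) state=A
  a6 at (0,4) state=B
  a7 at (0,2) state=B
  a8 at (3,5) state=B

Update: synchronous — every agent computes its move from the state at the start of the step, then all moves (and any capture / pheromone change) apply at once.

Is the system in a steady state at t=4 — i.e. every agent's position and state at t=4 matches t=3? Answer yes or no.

no

t=1: a0@(1,5):A a1@(2,1):A a2@(3,0):A a3@(0,0):A a4@(0,1):A a5@(1,0):A a6@(0,3):B a7@(1,1):B a8@(1,2):B
t=2: a0@(1,5):A a1@(0,2):A a2@(3,0):A a3@(0,0):A a4@(0,4):A a5@(1,0):A a6@(0,3):B a7@(0,5):B a8@(1,3):B
t=3: a0@(1,5):A a1@(0,1):A a2@(1,1):A a3@(0,0):A a4@(1,2):A a5@(1,0):A a6@(1,4):B a7@(2,0):B a8@(2,1):B
t=4: a0@(0,2):A a1@(0,1):A a2@(1,1):A a3@(0,0):A a4@(1,2):A a5@(1,0):A a6@(0,3):B a7@(0,4):B a8@(0,5):B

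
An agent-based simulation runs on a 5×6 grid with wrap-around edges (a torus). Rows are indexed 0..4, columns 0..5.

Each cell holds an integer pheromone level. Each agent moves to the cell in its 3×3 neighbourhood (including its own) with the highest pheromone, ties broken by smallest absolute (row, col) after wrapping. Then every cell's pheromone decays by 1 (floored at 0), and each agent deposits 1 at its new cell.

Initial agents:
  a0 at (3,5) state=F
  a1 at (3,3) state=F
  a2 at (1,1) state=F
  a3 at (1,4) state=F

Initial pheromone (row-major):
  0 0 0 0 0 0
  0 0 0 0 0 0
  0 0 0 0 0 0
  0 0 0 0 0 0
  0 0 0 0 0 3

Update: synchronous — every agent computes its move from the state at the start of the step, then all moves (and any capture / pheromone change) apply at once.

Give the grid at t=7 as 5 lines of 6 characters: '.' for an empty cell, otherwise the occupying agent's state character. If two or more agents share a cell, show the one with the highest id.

t=1: a0@(4,5) a1@(2,2) a2@(0,0) a3@(0,3) | pheromone: 1 0 0 1 0 0 / 0 0 0 0 0 0 / 0 0 1 0 0 0 / 0 0 0 0 0 0 / 0 0 0 0 0 3
t=2: a0@(4,5) a1@(2,2) a2@(4,5) a3@(0,3) | pheromone: 0 0 0 1 0 0 / 0 0 0 0 0 0 / 0 0 1 0 0 0 / 0 0 0 0 0 0 / 0 0 0 0 0 4
t=3: a0@(4,5) a1@(2,2) a2@(4,5) a3@(0,3) | pheromone: 0 0 0 1 0 0 / 0 0 0 0 0 0 / 0 0 1 0 0 0 / 0 0 0 0 0 0 / 0 0 0 0 0 5
t=4: a0@(4,5) a1@(2,2) a2@(4,5) a3@(0,3) | pheromone: 0 0 0 1 0 0 / 0 0 0 0 0 0 / 0 0 1 0 0 0 / 0 0 0 0 0 0 / 0 0 0 0 0 6
t=5: a0@(4,5) a1@(2,2) a2@(4,5) a3@(0,3) | pheromone: 0 0 0 1 0 0 / 0 0 0 0 0 0 / 0 0 1 0 0 0 / 0 0 0 0 0 0 / 0 0 0 0 0 7
t=6: a0@(4,5) a1@(2,2) a2@(4,5) a3@(0,3) | pheromone: 0 0 0 1 0 0 / 0 0 0 0 0 0 / 0 0 1 0 0 0 / 0 0 0 0 0 0 / 0 0 0 0 0 8
t=7: a0@(4,5) a1@(2,2) a2@(4,5) a3@(0,3) | pheromone: 0 0 0 1 0 0 / 0 0 0 0 0 0 / 0 0 1 0 0 0 / 0 0 0 0 0 0 / 0 0 0 0 0 9

...F..
......
..F...
......
.....F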